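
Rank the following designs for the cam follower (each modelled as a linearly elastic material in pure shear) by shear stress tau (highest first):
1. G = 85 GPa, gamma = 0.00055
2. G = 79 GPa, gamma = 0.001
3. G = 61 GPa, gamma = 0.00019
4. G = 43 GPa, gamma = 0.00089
Model: a linearly elastic material in pure shear, so tau = G·gamma (SI units).
  Case 1: tau = (8.5 × 10¹⁰) × 0.00055 = 4.675 × 10⁷ Pa = 46.75 MPa
  Case 2: tau = (7.9 × 10¹⁰) × 0.001 = 7.9 × 10⁷ Pa = 79 MPa
  Case 3: tau = (6.1 × 10¹⁰) × 0.00019 = 1.159 × 10⁷ Pa = 11.59 MPa
  Case 4: tau = (4.3 × 10¹⁰) × 0.00089 = 3.827 × 10⁷ Pa = 38.27 MPa
Ordering: 79 MPa (case 2) > 46.75 MPa (case 1) > 38.27 MPa (case 4) > 11.59 MPa (case 3)
Final answer: 2, 1, 4, 3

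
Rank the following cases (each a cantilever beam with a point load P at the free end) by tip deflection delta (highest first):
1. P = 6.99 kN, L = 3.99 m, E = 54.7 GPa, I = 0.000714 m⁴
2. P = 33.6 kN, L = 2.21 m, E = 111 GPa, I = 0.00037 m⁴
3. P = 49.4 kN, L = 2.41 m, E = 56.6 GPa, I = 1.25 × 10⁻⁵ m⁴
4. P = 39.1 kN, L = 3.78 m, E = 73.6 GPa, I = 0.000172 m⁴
Model: a cantilever beam with a point load P at the free end, so delta = (P·L^3) / (3·E·I) (SI units).
  Case 1: delta = (6990 × 3.99^3) / (3 × (5.47 × 10¹⁰) × 0.000714) = 0.00379 m = 3.79 mm
  Case 2: delta = (33600 × 2.21^3) / (3 × (1.11 × 10¹¹) × 0.00037) = 0.002944 m = 2.944 mm
  Case 3: delta = (49400 × 2.41^3) / (3 × (5.66 × 10¹⁰) × (1.25 × 10⁻⁵)) = 0.3258 m = 325.8 mm
  Case 4: delta = (39100 × 3.78^3) / (3 × (7.36 × 10¹⁰) × 0.000172) = 0.05561 m = 55.61 mm
Ordering: 325.8 mm (case 3) > 55.61 mm (case 4) > 3.79 mm (case 1) > 2.944 mm (case 2)
Final answer: 3, 4, 1, 2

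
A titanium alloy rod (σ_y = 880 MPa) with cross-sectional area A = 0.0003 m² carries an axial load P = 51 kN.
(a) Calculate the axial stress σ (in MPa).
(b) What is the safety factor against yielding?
(a) Axial stress σ = P/A. Convert P = 51 kN = 51000 N.
  σ = 51000 / 0.0003 = 1.7 × 10⁸ Pa = 170 MPa
(b) Safety factor SF = σ_y/σ = 880 / 170 = 5.176
Final answer: (a) σ = 170 MPa, (b) SF = 5.176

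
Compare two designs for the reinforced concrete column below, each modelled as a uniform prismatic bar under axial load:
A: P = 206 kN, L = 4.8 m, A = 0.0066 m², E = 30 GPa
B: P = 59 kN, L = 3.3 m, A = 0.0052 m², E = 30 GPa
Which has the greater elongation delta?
Model: a uniform prismatic bar under axial load, so delta = (P·L) / (A·E) (SI units).
  A: delta = (206000 × 4.8) / (0.0066 × (3 × 10¹⁰)) = 0.004994 m = 4.994 mm
  B: delta = (59000 × 3.3) / (0.0052 × (3 × 10¹⁰)) = 0.001248 m = 1.248 mm
4.994 mm > 1.248 mm, so A is larger.
Final answer: A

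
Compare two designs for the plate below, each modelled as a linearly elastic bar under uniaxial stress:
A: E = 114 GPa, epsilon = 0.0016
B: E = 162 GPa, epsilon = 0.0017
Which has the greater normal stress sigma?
Model: a linearly elastic bar under uniaxial stress, so sigma = E·epsilon (SI units).
  A: sigma = (1.14 × 10¹¹) × 0.0016 = 1.824 × 10⁸ Pa = 182.4 MPa
  B: sigma = (1.62 × 10¹¹) × 0.0017 = 2.754 × 10⁸ Pa = 275.4 MPa
275.4 MPa > 182.4 MPa, so B is larger.
Final answer: B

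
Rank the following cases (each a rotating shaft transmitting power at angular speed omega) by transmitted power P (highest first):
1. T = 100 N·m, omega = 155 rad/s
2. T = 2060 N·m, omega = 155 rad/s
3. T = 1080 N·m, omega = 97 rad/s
Model: a rotating shaft transmitting power at angular speed omega, so P = T·omega (SI units).
  Case 1: P = 100 × 155 = 15500 W = 15.5 kW
  Case 2: P = 2060 × 155 = 319300 W = 319.3 kW
  Case 3: P = 1080 × 97 = 104800 W = 104.8 kW
Ordering: 319.3 kW (case 2) > 104.8 kW (case 3) > 15.5 kW (case 1)
Final answer: 2, 3, 1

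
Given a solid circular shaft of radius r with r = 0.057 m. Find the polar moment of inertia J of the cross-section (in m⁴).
Model: a solid circular shaft of radius r, so J = (π·r^4) / 2.
Substitute:
  J = (π × 0.057^4) / 2
  J = 1.658 × 10⁻⁵ m⁴
Final answer: J = 1.658 × 10⁻⁵ m⁴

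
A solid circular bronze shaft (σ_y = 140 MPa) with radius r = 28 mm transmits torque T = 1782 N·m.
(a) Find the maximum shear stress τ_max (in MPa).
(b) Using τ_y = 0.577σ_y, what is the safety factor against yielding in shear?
(a) For a solid circular shaft, τ_max = T·r/J with J = π·r^4/2, i.e. τ_max = 2·T / (π·r^3). Convert r = 28 mm = 0.028 m.
  τ_max = (2 × 1782) / (π × 0.028^3) = 5.168 × 10⁷ Pa = 51.68 MPa
(b) τ_y = 0.577 × 140 = 80.78 MPa
  SF = τ_y/τ_max = 80.78 / 51.68 = 1.563
Final answer: (a) τ_max = 51.68 MPa, (b) SF = 1.563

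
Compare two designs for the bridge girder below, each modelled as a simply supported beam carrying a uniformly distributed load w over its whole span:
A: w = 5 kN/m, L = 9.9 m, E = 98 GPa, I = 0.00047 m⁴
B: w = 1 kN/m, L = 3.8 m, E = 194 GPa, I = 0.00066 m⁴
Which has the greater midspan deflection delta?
Model: a simply supported beam carrying a uniformly distributed load w over its whole span, so delta = (5·w·L^4) / (384·E·I) (SI units).
  A: delta = (5 × 5000 × 9.9^4) / (384 × (9.8 × 10¹⁰) × 0.00047) = 0.01358 m = 13.58 mm
  B: delta = (5 × 1000 × 3.8^4) / (384 × (1.94 × 10¹¹) × 0.00066) = 2.12 × 10⁻⁵ m = 0.0212 mm
13.58 mm > 0.0212 mm, so A is larger.
Final answer: A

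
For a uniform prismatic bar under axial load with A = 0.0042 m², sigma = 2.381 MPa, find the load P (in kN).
Model: a uniform prismatic bar under axial load, so sigma = P / A.
Solve for P: P = sigma·A.
Convert to SI units:
  sigma = 2.381 MPa = 2.381 × 10⁶ Pa
Substitute:
  P = (2.381 × 10⁶) × 0.0042
  P = 10000 N
Convert: P = 10000 N = 10 kN
Final answer: P = 10 kN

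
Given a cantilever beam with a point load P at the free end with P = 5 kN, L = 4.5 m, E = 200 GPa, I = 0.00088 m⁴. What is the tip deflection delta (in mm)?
Model: a cantilever beam with a point load P at the free end, so delta = (P·L^3) / (3·E·I).
Convert to SI units:
  P = 5 kN = 5000 N
  E = 200 GPa = 2 × 10¹¹ Pa
Substitute:
  delta = (5000 × 4.5^3) / (3 × (2 × 10¹¹) × 0.00088)
  delta = 0.0008629 m
Convert: delta = 0.0008629 m = 0.8629 mm
Final answer: delta = 0.8629 mm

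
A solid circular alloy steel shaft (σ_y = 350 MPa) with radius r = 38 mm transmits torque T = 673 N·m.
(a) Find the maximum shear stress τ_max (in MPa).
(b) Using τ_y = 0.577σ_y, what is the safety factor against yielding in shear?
(a) For a solid circular shaft, τ_max = T·r/J with J = π·r^4/2, i.e. τ_max = 2·T / (π·r^3). Convert r = 38 mm = 0.038 m.
  τ_max = (2 × 673) / (π × 0.038^3) = 7.808 × 10⁶ Pa = 7.808 MPa
(b) τ_y = 0.577 × 350 = 201.95 MPa
  SF = τ_y/τ_max = 201.95 / 7.808 = 25.86
Final answer: (a) τ_max = 7.808 MPa, (b) SF = 25.86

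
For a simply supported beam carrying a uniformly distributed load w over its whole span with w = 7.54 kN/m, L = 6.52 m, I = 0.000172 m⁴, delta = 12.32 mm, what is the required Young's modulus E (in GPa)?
Model: a simply supported beam carrying a uniformly distributed load w over its whole span, so delta = (5·w·L^4) / (384·E·I).
Solve for E: E = (5·w·L^4) / (384·delta·I).
Convert to SI units:
  w = 7.54 kN/m = 7540 N/m
  delta = 12.32 mm = 0.01232 m
Substitute:
  E = (5 × 7540 × 6.52^4) / (384 × 0.01232 × 0.000172)
  E = 8.373 × 10¹⁰ Pa
Convert: E = 8.373 × 10¹⁰ Pa = 83.73 GPa
Final answer: E = 83.73 GPa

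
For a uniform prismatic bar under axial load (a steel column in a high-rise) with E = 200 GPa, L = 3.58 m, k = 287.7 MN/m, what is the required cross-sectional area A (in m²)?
Model: a uniform prismatic bar under axial load, so k = (A·E) / L.
Solve for A: A = (k·L) / E.
Convert to SI units:
  E = 200 GPa = 2 × 10¹¹ Pa
  k = 287.7 MN/m = 2.877 × 10⁸ N/m
Substitute:
  A = ((2.877 × 10⁸) × 3.58) / (2 × 10¹¹)
  A = 0.00515 m²
Final answer: A = 0.00515 m²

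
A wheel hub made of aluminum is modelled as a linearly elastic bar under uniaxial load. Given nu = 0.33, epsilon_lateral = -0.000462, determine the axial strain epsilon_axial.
Model: a linearly elastic bar under uniaxial load, so epsilon_lateral = -nu·epsilon_axial.
Solve for epsilon_axial: epsilon_axial = -epsilon_lateral / nu.
Substitute:
  epsilon_axial = -(-0.000462) / 0.33
  epsilon_axial = 0.0014
Final answer: epsilon_axial = 0.0014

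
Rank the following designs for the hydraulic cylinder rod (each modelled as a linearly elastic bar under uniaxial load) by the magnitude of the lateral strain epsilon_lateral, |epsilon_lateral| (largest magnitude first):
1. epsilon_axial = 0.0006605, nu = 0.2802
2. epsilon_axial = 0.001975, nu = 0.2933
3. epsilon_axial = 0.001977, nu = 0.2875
Model: a linearly elastic bar under uniaxial load, so epsilon_lateral = -nu·epsilon_axial (SI units).
  Case 1: epsilon_lateral = -(0.2802 × 0.0006605) = -0.0001851
  Case 2: epsilon_lateral = -(0.2933 × 0.001975) = -0.0005793
  Case 3: epsilon_lateral = -(0.2875 × 0.001977) = -0.0005684
Ordering by |epsilon_lateral|: 0.0005793 (case 2) > 0.0005684 (case 3) > 0.0001851 (case 1)
Final answer: 2, 3, 1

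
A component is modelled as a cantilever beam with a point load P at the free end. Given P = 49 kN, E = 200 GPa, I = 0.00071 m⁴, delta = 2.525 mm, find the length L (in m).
Model: a cantilever beam with a point load P at the free end, so delta = (P·L^3) / (3·E·I).
Solve for L: L = ((3·delta·E·I) / P)^(1/3).
Convert to SI units:
  P = 49 kN = 49000 N
  E = 200 GPa = 2 × 10¹¹ Pa
  delta = 2.525 mm = 0.002525 m
Substitute:
  L = ((3 × 0.002525 × (2 × 10¹¹) × 0.00071) / 49000)^(1/3)
  L = 2.8 m
Final answer: L = 2.8 m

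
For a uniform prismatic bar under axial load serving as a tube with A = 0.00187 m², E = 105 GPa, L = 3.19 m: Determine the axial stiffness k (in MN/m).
Model: a uniform prismatic bar under axial load, so k = (A·E) / L.
Convert to SI units:
  E = 105 GPa = 1.05 × 10¹¹ Pa
Substitute:
  k = (0.00187 × (1.05 × 10¹¹)) / 3.19
  k = 6.155 × 10⁷ N/m
Convert: k = 6.155 × 10⁷ N/m = 61.55 MN/m
Final answer: k = 61.55 MN/m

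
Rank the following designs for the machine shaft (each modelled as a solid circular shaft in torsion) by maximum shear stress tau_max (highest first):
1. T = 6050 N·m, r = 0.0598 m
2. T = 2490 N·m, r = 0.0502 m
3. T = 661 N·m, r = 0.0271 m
Model: a solid circular shaft in torsion, so tau_max = (2·T) / (π·r^3) (SI units).
  Case 1: tau_max = (2 × 6050) / (π × 0.0598^3) = 1.801 × 10⁷ Pa = 18.01 MPa
  Case 2: tau_max = (2 × 2490) / (π × 0.0502^3) = 1.253 × 10⁷ Pa = 12.53 MPa
  Case 3: tau_max = (2 × 661) / (π × 0.0271^3) = 2.114 × 10⁷ Pa = 21.14 MPa
Ordering: 21.14 MPa (case 3) > 18.01 MPa (case 1) > 12.53 MPa (case 2)
Final answer: 3, 1, 2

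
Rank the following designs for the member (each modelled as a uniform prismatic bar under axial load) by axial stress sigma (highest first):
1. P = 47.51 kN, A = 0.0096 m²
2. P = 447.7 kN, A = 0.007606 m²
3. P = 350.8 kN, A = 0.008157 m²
Model: a uniform prismatic bar under axial load, so sigma = P / A (SI units).
  Case 1: sigma = 47510 / 0.0096 = 4.949 × 10⁶ Pa = 4.949 MPa
  Case 2: sigma = 447700 / 0.007606 = 5.886 × 10⁷ Pa = 58.86 MPa
  Case 3: sigma = 350800 / 0.008157 = 4.301 × 10⁷ Pa = 43.01 MPa
Ordering: 58.86 MPa (case 2) > 43.01 MPa (case 3) > 4.949 MPa (case 1)
Final answer: 2, 3, 1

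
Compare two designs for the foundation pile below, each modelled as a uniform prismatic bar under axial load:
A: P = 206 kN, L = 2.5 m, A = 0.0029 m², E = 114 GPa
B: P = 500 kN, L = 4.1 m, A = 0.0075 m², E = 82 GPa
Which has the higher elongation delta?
Model: a uniform prismatic bar under axial load, so delta = (P·L) / (A·E) (SI units).
  A: delta = (206000 × 2.5) / (0.0029 × (1.14 × 10¹¹)) = 0.001558 m = 1.558 mm
  B: delta = (500000 × 4.1) / (0.0075 × (8.2 × 10¹⁰)) = 0.003333 m = 3.333 mm
3.333 mm > 1.558 mm, so B is larger.
Final answer: B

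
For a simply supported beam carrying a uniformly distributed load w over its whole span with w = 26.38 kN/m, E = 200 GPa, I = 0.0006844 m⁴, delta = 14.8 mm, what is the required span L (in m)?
Model: a simply supported beam carrying a uniformly distributed load w over its whole span, so delta = (5·w·L^4) / (384·E·I).
Solve for L: L = ((384·delta·E·I) / (5·w))^(1/4).
Convert to SI units:
  w = 26.38 kN/m = 26380 N/m
  E = 200 GPa = 2 × 10¹¹ Pa
  delta = 14.8 mm = 0.0148 m
Substitute:
  L = ((384 × 0.0148 × (2 × 10¹¹) × 0.0006844) / (5 × 26380))^(1/4)
  L = 8.763 m
Final answer: L = 8.763 m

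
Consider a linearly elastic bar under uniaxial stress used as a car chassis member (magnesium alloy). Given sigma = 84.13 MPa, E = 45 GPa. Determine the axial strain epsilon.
Model: a linearly elastic bar under uniaxial stress, so epsilon = sigma / E.
Convert to SI units:
  sigma = 84.13 MPa = 8.413 × 10⁷ Pa
  E = 45 GPa = 4.5 × 10¹⁰ Pa
Substitute:
  epsilon = (8.413 × 10⁷) / (4.5 × 10¹⁰)
  epsilon = 0.00187
Final answer: epsilon = 0.00187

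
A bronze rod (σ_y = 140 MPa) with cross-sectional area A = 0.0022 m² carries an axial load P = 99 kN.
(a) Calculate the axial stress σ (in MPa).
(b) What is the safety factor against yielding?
(a) Axial stress σ = P/A. Convert P = 99 kN = 99000 N.
  σ = 99000 / 0.0022 = 4.5 × 10⁷ Pa = 45 MPa
(b) Safety factor SF = σ_y/σ = 140 / 45 = 3.111
Final answer: (a) σ = 45 MPa, (b) SF = 3.111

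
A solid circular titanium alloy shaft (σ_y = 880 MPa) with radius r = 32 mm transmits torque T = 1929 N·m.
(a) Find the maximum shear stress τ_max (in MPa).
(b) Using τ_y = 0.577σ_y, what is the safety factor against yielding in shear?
(a) For a solid circular shaft, τ_max = T·r/J with J = π·r^4/2, i.e. τ_max = 2·T / (π·r^3). Convert r = 32 mm = 0.032 m.
  τ_max = (2 × 1929) / (π × 0.032^3) = 3.748 × 10⁷ Pa = 37.48 MPa
(b) τ_y = 0.577 × 880 = 507.76 MPa
  SF = τ_y/τ_max = 507.76 / 37.48 = 13.55
Final answer: (a) τ_max = 37.48 MPa, (b) SF = 13.55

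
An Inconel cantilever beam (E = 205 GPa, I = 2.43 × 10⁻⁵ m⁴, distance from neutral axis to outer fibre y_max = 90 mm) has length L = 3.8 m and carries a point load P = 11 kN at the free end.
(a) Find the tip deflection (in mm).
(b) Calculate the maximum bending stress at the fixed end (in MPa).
(a) Tip deflection of a cantilever with an end point load: δ = P·L^3 / (3·E·I). Convert P = 11 kN = 11000 N, E = 205 GPa = 2.05 × 10¹¹ Pa.
  δ = (11000 × 3.8^3) / (3 × (2.05 × 10¹¹) × (2.43 × 10⁻⁵)) = 0.04039 m = 40.39 mm
(b) Maximum bending moment at the fixed end: M = P·L = 11000 × 3.8 = 41800 N·m. Convert y_max = 90 mm = 0.09 m.
  σ = M·y_max / I = (41800 × 0.09) / (2.43 × 10⁻⁵) = 1.548 × 10⁸ Pa = 154.8 MPa
Final answer: (a) δ = 40.39 mm, (b) σ = 154.8 MPa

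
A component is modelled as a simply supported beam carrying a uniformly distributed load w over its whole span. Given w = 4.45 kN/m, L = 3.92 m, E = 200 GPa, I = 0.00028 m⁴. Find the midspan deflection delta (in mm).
Model: a simply supported beam carrying a uniformly distributed load w over its whole span, so delta = (5·w·L^4) / (384·E·I).
Convert to SI units:
  w = 4.45 kN/m = 4450 N/m
  E = 200 GPa = 2 × 10¹¹ Pa
Substitute:
  delta = (5 × 4450 × 3.92^4) / (384 × (2 × 10¹¹) × 0.00028)
  delta = 0.0002443 m
Convert: delta = 0.0002443 m = 0.2443 mm
Final answer: delta = 0.2443 mm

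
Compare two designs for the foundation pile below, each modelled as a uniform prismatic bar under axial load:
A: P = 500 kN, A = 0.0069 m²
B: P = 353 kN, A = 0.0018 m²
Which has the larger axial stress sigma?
Model: a uniform prismatic bar under axial load, so sigma = P / A (SI units).
  A: sigma = 500000 / 0.0069 = 7.246 × 10⁷ Pa = 72.46 MPa
  B: sigma = 353000 / 0.0018 = 1.961 × 10⁸ Pa = 196.1 MPa
196.1 MPa > 72.46 MPa, so B is larger.
Final answer: B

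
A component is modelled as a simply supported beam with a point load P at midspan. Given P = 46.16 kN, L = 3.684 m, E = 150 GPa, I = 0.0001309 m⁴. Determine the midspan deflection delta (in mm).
Model: a simply supported beam with a point load P at midspan, so delta = (P·L^3) / (48·E·I).
Convert to SI units:
  P = 46.16 kN = 46160 N
  E = 150 GPa = 1.5 × 10¹¹ Pa
Substitute:
  delta = (46160 × 3.684^3) / (48 × (1.5 × 10¹¹) × 0.0001309)
  delta = 0.002449 m
Convert: delta = 0.002449 m = 2.449 mm
Final answer: delta = 2.449 mm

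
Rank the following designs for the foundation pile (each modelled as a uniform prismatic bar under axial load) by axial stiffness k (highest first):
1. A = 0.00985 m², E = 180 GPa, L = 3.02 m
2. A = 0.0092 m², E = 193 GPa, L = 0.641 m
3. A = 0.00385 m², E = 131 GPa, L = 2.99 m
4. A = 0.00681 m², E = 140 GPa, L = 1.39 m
Model: a uniform prismatic bar under axial load, so k = (A·E) / L (SI units).
  Case 1: k = (0.00985 × (1.8 × 10¹¹)) / 3.02 = 5.871 × 10⁸ N/m = 587.1 MN/m
  Case 2: k = (0.0092 × (1.93 × 10¹¹)) / 0.641 = 2.77 × 10⁹ N/m = 2770 MN/m
  Case 3: k = (0.00385 × (1.31 × 10¹¹)) / 2.99 = 1.687 × 10⁸ N/m = 168.7 MN/m
  Case 4: k = (0.00681 × (1.4 × 10¹¹)) / 1.39 = 6.859 × 10⁸ N/m = 685.9 MN/m
Ordering: 2770 MN/m (case 2) > 685.9 MN/m (case 4) > 587.1 MN/m (case 1) > 168.7 MN/m (case 3)
Final answer: 2, 4, 1, 3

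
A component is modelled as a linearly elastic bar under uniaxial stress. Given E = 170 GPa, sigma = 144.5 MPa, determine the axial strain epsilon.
Model: a linearly elastic bar under uniaxial stress, so sigma = E·epsilon.
Solve for epsilon: epsilon = sigma / E.
Convert to SI units:
  E = 170 GPa = 1.7 × 10¹¹ Pa
  sigma = 144.5 MPa = 1.445 × 10⁸ Pa
Substitute:
  epsilon = (1.445 × 10⁸) / (1.7 × 10¹¹)
  epsilon = 0.00085
Final answer: epsilon = 0.00085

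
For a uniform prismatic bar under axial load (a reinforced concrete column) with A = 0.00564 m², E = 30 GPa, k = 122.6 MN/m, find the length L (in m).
Model: a uniform prismatic bar under axial load, so k = (A·E) / L.
Solve for L: L = (A·E) / k.
Convert to SI units:
  E = 30 GPa = 3 × 10¹⁰ Pa
  k = 122.6 MN/m = 1.226 × 10⁸ N/m
Substitute:
  L = (0.00564 × (3 × 10¹⁰)) / (1.226 × 10⁸)
  L = 1.38 m
Final answer: L = 1.38 m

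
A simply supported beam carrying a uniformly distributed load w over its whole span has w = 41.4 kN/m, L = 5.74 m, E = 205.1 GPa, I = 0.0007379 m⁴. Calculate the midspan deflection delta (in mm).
Model: a simply supported beam carrying a uniformly distributed load w over its whole span, so delta = (5·w·L^4) / (384·E·I).
Convert to SI units:
  w = 41.4 kN/m = 41400 N/m
  E = 205.1 GPa = 2.051 × 10¹¹ Pa
Substitute:
  delta = (5 × 41400 × 5.74^4) / (384 × (2.051 × 10¹¹) × 0.0007379)
  delta = 0.003867 m
Convert: delta = 0.003867 m = 3.867 mm
Final answer: delta = 3.867 mm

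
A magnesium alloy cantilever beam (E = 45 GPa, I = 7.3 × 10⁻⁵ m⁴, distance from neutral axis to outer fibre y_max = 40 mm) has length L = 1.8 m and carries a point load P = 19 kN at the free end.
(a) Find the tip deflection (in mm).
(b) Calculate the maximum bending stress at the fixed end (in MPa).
(a) Tip deflection of a cantilever with an end point load: δ = P·L^3 / (3·E·I). Convert P = 19 kN = 19000 N, E = 45 GPa = 4.5 × 10¹⁰ Pa.
  δ = (19000 × 1.8^3) / (3 × (4.5 × 10¹⁰) × (7.3 × 10⁻⁵)) = 0.01124 m = 11.24 mm
(b) Maximum bending moment at the fixed end: M = P·L = 19000 × 1.8 = 34200 N·m. Convert y_max = 40 mm = 0.04 m.
  σ = M·y_max / I = (34200 × 0.04) / (7.3 × 10⁻⁵) = 1.874 × 10⁷ Pa = 18.74 MPa
Final answer: (a) δ = 11.24 mm, (b) σ = 18.74 MPa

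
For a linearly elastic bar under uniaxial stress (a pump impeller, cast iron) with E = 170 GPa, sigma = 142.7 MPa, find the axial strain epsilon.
Model: a linearly elastic bar under uniaxial stress, so sigma = E·epsilon.
Solve for epsilon: epsilon = sigma / E.
Convert to SI units:
  E = 170 GPa = 1.7 × 10¹¹ Pa
  sigma = 142.7 MPa = 1.427 × 10⁸ Pa
Substitute:
  epsilon = (1.427 × 10⁸) / (1.7 × 10¹¹)
  epsilon = 0.0008394
Final answer: epsilon = 0.0008394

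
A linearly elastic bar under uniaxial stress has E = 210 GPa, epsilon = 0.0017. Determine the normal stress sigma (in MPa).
Model: a linearly elastic bar under uniaxial stress, so sigma = E·epsilon.
Convert to SI units:
  E = 210 GPa = 2.1 × 10¹¹ Pa
Substitute:
  sigma = (2.1 × 10¹¹) × 0.0017
  sigma = 3.57 × 10⁸ Pa
Convert: sigma = 3.57 × 10⁸ Pa = 357 MPa
Final answer: sigma = 357 MPa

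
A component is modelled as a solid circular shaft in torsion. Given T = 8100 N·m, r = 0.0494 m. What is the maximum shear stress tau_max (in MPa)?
Model: a solid circular shaft in torsion, so tau_max = (2·T) / (π·r^3).
Substitute:
  tau_max = (2 × 8100) / (π × 0.0494^3)
  tau_max = 4.277 × 10⁷ Pa
Convert: tau_max = 4.277 × 10⁷ Pa = 42.77 MPa
Final answer: tau_max = 42.77 MPa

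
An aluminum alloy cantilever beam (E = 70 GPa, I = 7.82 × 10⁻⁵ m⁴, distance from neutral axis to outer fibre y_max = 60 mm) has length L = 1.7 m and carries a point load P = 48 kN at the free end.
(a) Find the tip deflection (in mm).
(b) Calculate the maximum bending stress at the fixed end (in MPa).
(a) Tip deflection of a cantilever with an end point load: δ = P·L^3 / (3·E·I). Convert P = 48 kN = 48000 N, E = 70 GPa = 7 × 10¹⁰ Pa.
  δ = (48000 × 1.7^3) / (3 × (7 × 10¹⁰) × (7.82 × 10⁻⁵)) = 0.01436 m = 14.36 mm
(b) Maximum bending moment at the fixed end: M = P·L = 48000 × 1.7 = 81600 N·m. Convert y_max = 60 mm = 0.06 m.
  σ = M·y_max / I = (81600 × 0.06) / (7.82 × 10⁻⁵) = 6.261 × 10⁷ Pa = 62.61 MPa
Final answer: (a) δ = 14.36 mm, (b) σ = 62.61 MPa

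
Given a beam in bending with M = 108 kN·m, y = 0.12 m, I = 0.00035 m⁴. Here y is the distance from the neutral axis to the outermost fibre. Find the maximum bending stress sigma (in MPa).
Model: a beam in bending, so sigma = (M·y) / I.
Convert to SI units:
  M = 108 kN·m = 108000 N·m
Substitute:
  sigma = (108000 × 0.12) / 0.00035
  sigma = 3.703 × 10⁷ Pa
Convert: sigma = 3.703 × 10⁷ Pa = 37.03 MPa
Final answer: sigma = 37.03 MPa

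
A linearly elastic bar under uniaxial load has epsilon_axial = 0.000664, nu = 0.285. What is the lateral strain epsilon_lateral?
Model: a linearly elastic bar under uniaxial load, so epsilon_lateral = -nu·epsilon_axial.
Substitute:
  epsilon_lateral = -(0.285 × 0.000664)
  epsilon_lateral = -0.0001892
Final answer: epsilon_lateral = -0.0001892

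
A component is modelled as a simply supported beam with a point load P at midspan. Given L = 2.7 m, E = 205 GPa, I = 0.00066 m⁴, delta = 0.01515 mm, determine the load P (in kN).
Model: a simply supported beam with a point load P at midspan, so delta = (P·L^3) / (48·E·I).
Solve for P: P = (48·delta·E·I) / L^3.
Convert to SI units:
  E = 205 GPa = 2.05 × 10¹¹ Pa
  delta = 0.01515 mm = 1.515 × 10⁻⁵ m
Substitute:
  P = (48 × (1.515 × 10⁻⁵) × (2.05 × 10¹¹) × 0.00066) / 2.7^3
  P = 4999 N
Convert: P = 4999 N = 4.999 kN
Final answer: P = 4.999 kN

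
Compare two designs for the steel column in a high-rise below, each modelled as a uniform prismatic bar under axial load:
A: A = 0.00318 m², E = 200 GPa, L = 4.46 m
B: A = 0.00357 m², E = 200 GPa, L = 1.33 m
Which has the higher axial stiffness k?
Model: a uniform prismatic bar under axial load, so k = (A·E) / L (SI units).
  A: k = (0.00318 × (2 × 10¹¹)) / 4.46 = 1.426 × 10⁸ N/m = 142.6 MN/m
  B: k = (0.00357 × (2 × 10¹¹)) / 1.33 = 5.368 × 10⁸ N/m = 536.8 MN/m
536.8 MN/m > 142.6 MN/m, so B is larger.
Final answer: B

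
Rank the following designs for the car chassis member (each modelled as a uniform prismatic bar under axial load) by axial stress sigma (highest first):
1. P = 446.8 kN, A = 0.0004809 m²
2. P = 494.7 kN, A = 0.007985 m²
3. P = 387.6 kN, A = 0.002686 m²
Model: a uniform prismatic bar under axial load, so sigma = P / A (SI units).
  Case 1: sigma = 446800 / 0.0004809 = 9.291 × 10⁸ Pa = 929.1 MPa
  Case 2: sigma = 494700 / 0.007985 = 6.195 × 10⁷ Pa = 61.95 MPa
  Case 3: sigma = 387600 / 0.002686 = 1.443 × 10⁸ Pa = 144.3 MPa
Ordering: 929.1 MPa (case 1) > 144.3 MPa (case 3) > 61.95 MPa (case 2)
Final answer: 1, 3, 2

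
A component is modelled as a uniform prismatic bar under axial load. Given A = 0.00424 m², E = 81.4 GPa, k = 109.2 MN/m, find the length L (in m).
Model: a uniform prismatic bar under axial load, so k = (A·E) / L.
Solve for L: L = (A·E) / k.
Convert to SI units:
  E = 81.4 GPa = 8.14 × 10¹⁰ Pa
  k = 109.2 MN/m = 1.092 × 10⁸ N/m
Substitute:
  L = (0.00424 × (8.14 × 10¹⁰)) / (1.092 × 10⁸)
  L = 3.161 m
Final answer: L = 3.161 m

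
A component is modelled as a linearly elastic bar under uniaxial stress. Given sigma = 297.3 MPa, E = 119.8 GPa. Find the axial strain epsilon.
Model: a linearly elastic bar under uniaxial stress, so epsilon = sigma / E.
Convert to SI units:
  sigma = 297.3 MPa = 2.973 × 10⁸ Pa
  E = 119.8 GPa = 1.198 × 10¹¹ Pa
Substitute:
  epsilon = (2.973 × 10⁸) / (1.198 × 10¹¹)
  epsilon = 0.002482
Final answer: epsilon = 0.002482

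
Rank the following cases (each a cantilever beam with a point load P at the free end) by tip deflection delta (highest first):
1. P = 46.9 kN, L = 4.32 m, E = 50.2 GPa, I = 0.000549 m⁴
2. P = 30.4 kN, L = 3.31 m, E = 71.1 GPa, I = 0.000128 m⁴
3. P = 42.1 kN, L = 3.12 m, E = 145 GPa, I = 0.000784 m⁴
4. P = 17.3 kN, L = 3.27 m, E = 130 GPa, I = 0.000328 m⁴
Model: a cantilever beam with a point load P at the free end, so delta = (P·L^3) / (3·E·I) (SI units).
  Case 1: delta = (46900 × 4.32^3) / (3 × (5.02 × 10¹⁰) × 0.000549) = 0.04573 m = 45.73 mm
  Case 2: delta = (30400 × 3.31^3) / (3 × (7.11 × 10¹⁰) × 0.000128) = 0.04038 m = 40.38 mm
  Case 3: delta = (42100 × 3.12^3) / (3 × (1.45 × 10¹¹) × 0.000784) = 0.003749 m = 3.749 mm
  Case 4: delta = (17300 × 3.27^3) / (3 × (1.3 × 10¹¹) × 0.000328) = 0.004729 m = 4.729 mm
Ordering: 45.73 mm (case 1) > 40.38 mm (case 2) > 4.729 mm (case 4) > 3.749 mm (case 3)
Final answer: 1, 2, 4, 3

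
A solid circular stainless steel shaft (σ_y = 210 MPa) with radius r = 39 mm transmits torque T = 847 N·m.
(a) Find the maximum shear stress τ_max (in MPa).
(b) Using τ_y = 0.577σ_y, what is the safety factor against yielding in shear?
(a) For a solid circular shaft, τ_max = T·r/J with J = π·r^4/2, i.e. τ_max = 2·T / (π·r^3). Convert r = 39 mm = 0.039 m.
  τ_max = (2 × 847) / (π × 0.039^3) = 9.09 × 10⁶ Pa = 9.09 MPa
(b) τ_y = 0.577 × 210 = 121.17 MPa
  SF = τ_y/τ_max = 121.17 / 9.09 = 13.33
Final answer: (a) τ_max = 9.09 MPa, (b) SF = 13.33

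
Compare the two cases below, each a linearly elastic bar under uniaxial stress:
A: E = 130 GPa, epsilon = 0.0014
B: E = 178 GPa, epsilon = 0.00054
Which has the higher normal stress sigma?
Model: a linearly elastic bar under uniaxial stress, so sigma = E·epsilon (SI units).
  A: sigma = (1.3 × 10¹¹) × 0.0014 = 1.82 × 10⁸ Pa = 182 MPa
  B: sigma = (1.78 × 10¹¹) × 0.00054 = 9.612 × 10⁷ Pa = 96.12 MPa
182 MPa > 96.12 MPa, so A is larger.
Final answer: A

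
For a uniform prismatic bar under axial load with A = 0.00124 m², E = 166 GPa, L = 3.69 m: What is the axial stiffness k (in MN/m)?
Model: a uniform prismatic bar under axial load, so k = (A·E) / L.
Convert to SI units:
  E = 166 GPa = 1.66 × 10¹¹ Pa
Substitute:
  k = (0.00124 × (1.66 × 10¹¹)) / 3.69
  k = 5.578 × 10⁷ N/m
Convert: k = 5.578 × 10⁷ N/m = 55.78 MN/m
Final answer: k = 55.78 MN/m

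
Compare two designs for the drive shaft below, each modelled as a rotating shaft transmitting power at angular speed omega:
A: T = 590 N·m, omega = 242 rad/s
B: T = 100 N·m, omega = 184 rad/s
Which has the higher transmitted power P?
Model: a rotating shaft transmitting power at angular speed omega, so P = T·omega (SI units).
  A: P = 590 × 242 = 142800 W = 142.8 kW
  B: P = 100 × 184 = 18400 W = 18.4 kW
142.8 kW > 18.4 kW, so A is larger.
Final answer: A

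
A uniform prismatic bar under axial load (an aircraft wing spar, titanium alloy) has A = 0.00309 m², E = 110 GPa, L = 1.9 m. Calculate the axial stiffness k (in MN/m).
Model: a uniform prismatic bar under axial load, so k = (A·E) / L.
Convert to SI units:
  E = 110 GPa = 1.1 × 10¹¹ Pa
Substitute:
  k = (0.00309 × (1.1 × 10¹¹)) / 1.9
  k = 1.789 × 10⁸ N/m
Convert: k = 1.789 × 10⁸ N/m = 178.9 MN/m
Final answer: k = 178.9 MN/m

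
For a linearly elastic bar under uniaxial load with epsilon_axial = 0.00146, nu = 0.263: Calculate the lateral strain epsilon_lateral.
Model: a linearly elastic bar under uniaxial load, so epsilon_lateral = -nu·epsilon_axial.
Substitute:
  epsilon_lateral = -(0.263 × 0.00146)
  epsilon_lateral = -0.000384
Final answer: epsilon_lateral = -0.000384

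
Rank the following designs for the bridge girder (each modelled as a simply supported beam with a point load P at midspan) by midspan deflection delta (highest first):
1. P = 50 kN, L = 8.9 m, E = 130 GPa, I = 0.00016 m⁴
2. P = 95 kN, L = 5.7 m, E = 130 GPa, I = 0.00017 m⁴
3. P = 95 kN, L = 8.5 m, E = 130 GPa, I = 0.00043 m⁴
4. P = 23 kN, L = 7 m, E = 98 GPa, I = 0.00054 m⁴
Model: a simply supported beam with a point load P at midspan, so delta = (P·L^3) / (48·E·I) (SI units).
  Case 1: delta = (50000 × 8.9^3) / (48 × (1.3 × 10¹¹) × 0.00016) = 0.0353 m = 35.3 mm
  Case 2: delta = (95000 × 5.7^3) / (48 × (1.3 × 10¹¹) × 0.00017) = 0.01658 m = 16.58 mm
  Case 3: delta = (95000 × 8.5^3) / (48 × (1.3 × 10¹¹) × 0.00043) = 0.02174 m = 21.74 mm
  Case 4: delta = (23000 × 7^3) / (48 × (9.8 × 10¹⁰) × 0.00054) = 0.003106 m = 3.106 mm
Ordering: 35.3 mm (case 1) > 21.74 mm (case 3) > 16.58 mm (case 2) > 3.106 mm (case 4)
Final answer: 1, 3, 2, 4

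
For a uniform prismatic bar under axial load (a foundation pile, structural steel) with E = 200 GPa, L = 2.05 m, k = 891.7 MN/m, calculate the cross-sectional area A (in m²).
Model: a uniform prismatic bar under axial load, so k = (A·E) / L.
Solve for A: A = (k·L) / E.
Convert to SI units:
  E = 200 GPa = 2 × 10¹¹ Pa
  k = 891.7 MN/m = 8.917 × 10⁸ N/m
Substitute:
  A = ((8.917 × 10⁸) × 2.05) / (2 × 10¹¹)
  A = 0.00914 m²
Final answer: A = 0.00914 m²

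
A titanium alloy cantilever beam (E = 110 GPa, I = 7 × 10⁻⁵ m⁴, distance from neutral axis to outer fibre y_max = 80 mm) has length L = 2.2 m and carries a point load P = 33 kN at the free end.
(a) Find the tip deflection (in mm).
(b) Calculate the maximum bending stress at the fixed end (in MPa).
(a) Tip deflection of a cantilever with an end point load: δ = P·L^3 / (3·E·I). Convert P = 33 kN = 33000 N, E = 110 GPa = 1.1 × 10¹¹ Pa.
  δ = (33000 × 2.2^3) / (3 × (1.1 × 10¹¹) × (7 × 10⁻⁵)) = 0.01521 m = 15.21 mm
(b) Maximum bending moment at the fixed end: M = P·L = 33000 × 2.2 = 72600 N·m. Convert y_max = 80 mm = 0.08 m.
  σ = M·y_max / I = (72600 × 0.08) / (7 × 10⁻⁵) = 8.297 × 10⁷ Pa = 82.97 MPa
Final answer: (a) δ = 15.21 mm, (b) σ = 82.97 MPa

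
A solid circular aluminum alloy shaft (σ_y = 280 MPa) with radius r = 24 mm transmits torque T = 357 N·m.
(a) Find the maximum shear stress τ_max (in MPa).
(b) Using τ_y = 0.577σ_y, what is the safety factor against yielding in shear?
(a) For a solid circular shaft, τ_max = T·r/J with J = π·r^4/2, i.e. τ_max = 2·T / (π·r^3). Convert r = 24 mm = 0.024 m.
  τ_max = (2 × 357) / (π × 0.024^3) = 1.644 × 10⁷ Pa = 16.44 MPa
(b) τ_y = 0.577 × 280 = 161.56 MPa
  SF = τ_y/τ_max = 161.56 / 16.44 = 9.827
Final answer: (a) τ_max = 16.44 MPa, (b) SF = 9.827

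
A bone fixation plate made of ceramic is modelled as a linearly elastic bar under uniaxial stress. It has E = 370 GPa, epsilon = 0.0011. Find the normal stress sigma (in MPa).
Model: a linearly elastic bar under uniaxial stress, so sigma = E·epsilon.
Convert to SI units:
  E = 370 GPa = 3.7 × 10¹¹ Pa
Substitute:
  sigma = (3.7 × 10¹¹) × 0.0011
  sigma = 4.07 × 10⁸ Pa
Convert: sigma = 4.07 × 10⁸ Pa = 407 MPa
Final answer: sigma = 407 MPa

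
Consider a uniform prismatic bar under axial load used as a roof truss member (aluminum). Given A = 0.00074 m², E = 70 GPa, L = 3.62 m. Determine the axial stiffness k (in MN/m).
Model: a uniform prismatic bar under axial load, so k = (A·E) / L.
Convert to SI units:
  E = 70 GPa = 7 × 10¹⁰ Pa
Substitute:
  k = (0.00074 × (7 × 10¹⁰)) / 3.62
  k = 1.431 × 10⁷ N/m
Convert: k = 1.431 × 10⁷ N/m = 14.31 MN/m
Final answer: k = 14.31 MN/m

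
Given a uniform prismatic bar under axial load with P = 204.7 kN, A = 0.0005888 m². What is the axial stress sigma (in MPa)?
Model: a uniform prismatic bar under axial load, so sigma = P / A.
Convert to SI units:
  P = 204.7 kN = 204700 N
Substitute:
  sigma = 204700 / 0.0005888
  sigma = 3.477 × 10⁸ Pa
Convert: sigma = 3.477 × 10⁸ Pa = 347.7 MPa
Final answer: sigma = 347.7 MPa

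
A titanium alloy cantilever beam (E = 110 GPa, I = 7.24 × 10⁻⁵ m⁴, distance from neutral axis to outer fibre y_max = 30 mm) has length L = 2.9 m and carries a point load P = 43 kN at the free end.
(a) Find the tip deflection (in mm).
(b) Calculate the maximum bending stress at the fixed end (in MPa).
(a) Tip deflection of a cantilever with an end point load: δ = P·L^3 / (3·E·I). Convert P = 43 kN = 43000 N, E = 110 GPa = 1.1 × 10¹¹ Pa.
  δ = (43000 × 2.9^3) / (3 × (1.1 × 10¹¹) × (7.24 × 10⁻⁵)) = 0.04389 m = 43.89 mm
(b) Maximum bending moment at the fixed end: M = P·L = 43000 × 2.9 = 124700 N·m. Convert y_max = 30 mm = 0.03 m.
  σ = M·y_max / I = (124700 × 0.03) / (7.24 × 10⁻⁵) = 5.167 × 10⁷ Pa = 51.67 MPa
Final answer: (a) δ = 43.89 mm, (b) σ = 51.67 MPa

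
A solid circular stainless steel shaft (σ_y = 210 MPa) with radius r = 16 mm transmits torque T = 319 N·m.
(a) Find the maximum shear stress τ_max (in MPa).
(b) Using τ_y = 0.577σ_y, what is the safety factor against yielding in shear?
(a) For a solid circular shaft, τ_max = T·r/J with J = π·r^4/2, i.e. τ_max = 2·T / (π·r^3). Convert r = 16 mm = 0.016 m.
  τ_max = (2 × 319) / (π × 0.016^3) = 4.958 × 10⁷ Pa = 49.58 MPa
(b) τ_y = 0.577 × 210 = 121.17 MPa
  SF = τ_y/τ_max = 121.17 / 49.58 = 2.444
Final answer: (a) τ_max = 49.58 MPa, (b) SF = 2.444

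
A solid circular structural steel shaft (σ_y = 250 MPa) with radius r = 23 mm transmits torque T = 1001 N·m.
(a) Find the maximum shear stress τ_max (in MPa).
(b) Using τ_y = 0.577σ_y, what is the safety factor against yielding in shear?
(a) For a solid circular shaft, τ_max = T·r/J with J = π·r^4/2, i.e. τ_max = 2·T / (π·r^3). Convert r = 23 mm = 0.023 m.
  τ_max = (2 × 1001) / (π × 0.023^3) = 5.238 × 10⁷ Pa = 52.38 MPa
(b) τ_y = 0.577 × 250 = 144.25 MPa
  SF = τ_y/τ_max = 144.25 / 52.38 = 2.754
Final answer: (a) τ_max = 52.38 MPa, (b) SF = 2.754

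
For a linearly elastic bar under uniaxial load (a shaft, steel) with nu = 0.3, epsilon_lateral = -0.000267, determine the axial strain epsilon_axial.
Model: a linearly elastic bar under uniaxial load, so epsilon_lateral = -nu·epsilon_axial.
Solve for epsilon_axial: epsilon_axial = -epsilon_lateral / nu.
Substitute:
  epsilon_axial = -(-0.000267) / 0.3
  epsilon_axial = 0.00089
Final answer: epsilon_axial = 0.00089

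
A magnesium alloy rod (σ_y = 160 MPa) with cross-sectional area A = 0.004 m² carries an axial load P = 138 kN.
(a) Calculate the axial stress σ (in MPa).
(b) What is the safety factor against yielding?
(a) Axial stress σ = P/A. Convert P = 138 kN = 138000 N.
  σ = 138000 / 0.004 = 3.45 × 10⁷ Pa = 34.5 MPa
(b) Safety factor SF = σ_y/σ = 160 / 34.5 = 4.638
Final answer: (a) σ = 34.5 MPa, (b) SF = 4.638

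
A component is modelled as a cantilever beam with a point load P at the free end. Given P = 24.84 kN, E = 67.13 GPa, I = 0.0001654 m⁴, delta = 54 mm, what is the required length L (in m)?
Model: a cantilever beam with a point load P at the free end, so delta = (P·L^3) / (3·E·I).
Solve for L: L = ((3·delta·E·I) / P)^(1/3).
Convert to SI units:
  P = 24.84 kN = 24840 N
  E = 67.13 GPa = 6.713 × 10¹⁰ Pa
  delta = 54 mm = 0.054 m
Substitute:
  L = ((3 × 0.054 × (6.713 × 10¹⁰) × 0.0001654) / 24840)^(1/3)
  L = 4.168 m
Final answer: L = 4.168 m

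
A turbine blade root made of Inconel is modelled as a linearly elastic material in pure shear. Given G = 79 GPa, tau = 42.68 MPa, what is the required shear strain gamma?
Model: a linearly elastic material in pure shear, so tau = G·gamma.
Solve for gamma: gamma = tau / G.
Convert to SI units:
  G = 79 GPa = 7.9 × 10¹⁰ Pa
  tau = 42.68 MPa = 4.268 × 10⁷ Pa
Substitute:
  gamma = (4.268 × 10⁷) / (7.9 × 10¹⁰)
  gamma = 0.0005403
Final answer: gamma = 0.0005403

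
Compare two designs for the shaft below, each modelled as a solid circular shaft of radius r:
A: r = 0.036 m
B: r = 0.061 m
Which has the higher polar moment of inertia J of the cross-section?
Model: a solid circular shaft of radius r, so J = (π·r^4) / 2 (SI units).
  A: J = (π × 0.036^4) / 2 = 2.638 × 10⁻⁶ m⁴
  B: J = (π × 0.061^4) / 2 = 2.175 × 10⁻⁵ m⁴
2.175 × 10⁻⁵ m⁴ > 2.638 × 10⁻⁶ m⁴, so B is larger.
Final answer: B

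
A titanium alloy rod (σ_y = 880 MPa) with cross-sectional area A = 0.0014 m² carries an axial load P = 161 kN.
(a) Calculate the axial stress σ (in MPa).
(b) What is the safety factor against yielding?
(a) Axial stress σ = P/A. Convert P = 161 kN = 161000 N.
  σ = 161000 / 0.0014 = 1.15 × 10⁸ Pa = 115 MPa
(b) Safety factor SF = σ_y/σ = 880 / 115 = 7.652
Final answer: (a) σ = 115 MPa, (b) SF = 7.652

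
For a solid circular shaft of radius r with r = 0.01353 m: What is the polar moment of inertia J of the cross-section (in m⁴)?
Model: a solid circular shaft of radius r, so J = (π·r^4) / 2.
Substitute:
  J = (π × 0.01353^4) / 2
  J = 5.264 × 10⁻⁸ m⁴
Final answer: J = 5.264 × 10⁻⁸ m⁴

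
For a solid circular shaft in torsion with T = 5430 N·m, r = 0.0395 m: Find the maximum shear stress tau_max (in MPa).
Model: a solid circular shaft in torsion, so tau_max = (2·T) / (π·r^3).
Substitute:
  tau_max = (2 × 5430) / (π × 0.0395^3)
  tau_max = 5.609 × 10⁷ Pa
Convert: tau_max = 5.609 × 10⁷ Pa = 56.09 MPa
Final answer: tau_max = 56.09 MPa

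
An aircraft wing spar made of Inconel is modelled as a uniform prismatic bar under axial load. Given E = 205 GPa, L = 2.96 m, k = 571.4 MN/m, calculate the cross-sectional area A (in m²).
Model: a uniform prismatic bar under axial load, so k = (A·E) / L.
Solve for A: A = (k·L) / E.
Convert to SI units:
  E = 205 GPa = 2.05 × 10¹¹ Pa
  k = 571.4 MN/m = 5.714 × 10⁸ N/m
Substitute:
  A = ((5.714 × 10⁸) × 2.96) / (2.05 × 10¹¹)
  A = 0.00825 m²
Final answer: A = 0.00825 m²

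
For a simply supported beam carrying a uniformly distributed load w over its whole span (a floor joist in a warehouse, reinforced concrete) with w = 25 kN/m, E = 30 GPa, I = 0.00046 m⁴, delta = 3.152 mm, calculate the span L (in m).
Model: a simply supported beam carrying a uniformly distributed load w over its whole span, so delta = (5·w·L^4) / (384·E·I).
Solve for L: L = ((384·delta·E·I) / (5·w))^(1/4).
Convert to SI units:
  w = 25 kN/m = 25000 N/m
  E = 30 GPa = 3 × 10¹⁰ Pa
  delta = 3.152 mm = 0.003152 m
Substitute:
  L = ((384 × 0.003152 × (3 × 10¹⁰) × 0.00046) / (5 × 25000))^(1/4)
  L = 3.4 m
Final answer: L = 3.4 m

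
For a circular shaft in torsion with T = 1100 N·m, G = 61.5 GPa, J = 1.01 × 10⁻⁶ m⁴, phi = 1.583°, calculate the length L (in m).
Model: a circular shaft in torsion, so phi = (T·L) / (G·J).
Solve for L: L = (phi·G·J) / T.
Convert to SI units:
  G = 61.5 GPa = 6.15 × 10¹⁰ Pa
  phi = 1.583° = 0.02763 rad
Substitute:
  L = (0.02763 × (6.15 × 10¹⁰) × (1.01 × 10⁻⁶)) / 1100
  L = 1.56 m
Final answer: L = 1.56 m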